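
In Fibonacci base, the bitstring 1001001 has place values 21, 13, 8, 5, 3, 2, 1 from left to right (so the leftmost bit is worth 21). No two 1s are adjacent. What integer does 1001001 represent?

Summing the place values of the 1 bits: 21 + 5 + 1 = 27.

27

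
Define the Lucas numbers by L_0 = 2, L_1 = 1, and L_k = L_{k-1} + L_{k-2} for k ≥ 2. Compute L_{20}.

Iterating the recurrence up to L_{14} = 843 and L_{13} = 521:
L_{15} = L_{14} + L_{13} = 843 + 521 = 1364
L_{16} = L_{15} + L_{14} = 1364 + 843 = 2207
L_{17} = L_{16} + L_{15} = 2207 + 1364 = 3571
L_{18} = L_{17} + L_{16} = 3571 + 2207 = 5778
L_{19} = L_{18} + L_{17} = 5778 + 3571 = 9349
L_{20} = L_{19} + L_{18} = 9349 + 5778 = 15127

15127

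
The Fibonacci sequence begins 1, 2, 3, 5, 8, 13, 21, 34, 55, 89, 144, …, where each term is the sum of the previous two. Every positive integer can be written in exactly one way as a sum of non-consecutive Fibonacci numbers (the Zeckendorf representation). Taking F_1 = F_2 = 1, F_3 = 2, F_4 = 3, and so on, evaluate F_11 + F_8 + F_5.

F_11 + F_8 + F_5 = 89 + 21 + 5 = 115.

115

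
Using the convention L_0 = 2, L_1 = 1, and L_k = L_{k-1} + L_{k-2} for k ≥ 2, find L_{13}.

521

Iterating the recurrence up to L_{8} = 47 and L_{7} = 29:
L_{9} = L_{8} + L_{7} = 47 + 29 = 76
L_{10} = L_{9} + L_{8} = 76 + 47 = 123
L_{11} = L_{10} + L_{9} = 123 + 76 = 199
L_{12} = L_{11} + L_{10} = 199 + 123 = 322
L_{13} = L_{12} + L_{11} = 322 + 199 = 521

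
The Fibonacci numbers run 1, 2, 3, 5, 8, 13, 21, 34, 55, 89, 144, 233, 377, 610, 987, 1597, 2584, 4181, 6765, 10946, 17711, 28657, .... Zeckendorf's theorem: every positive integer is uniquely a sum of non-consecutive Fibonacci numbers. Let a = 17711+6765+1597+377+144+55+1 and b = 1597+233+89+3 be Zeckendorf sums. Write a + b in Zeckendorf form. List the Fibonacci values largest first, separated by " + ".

The two numbers are 26650 and 1922, so their sum is 28572.
17711 ≤ 28572 < 28657, so take 17711; remainder 10861
6765 ≤ 10861 < 10946, so take 6765; remainder 4096
2584 ≤ 4096 < 4181, so take 2584; remainder 1512
987 ≤ 1512 < 1597, so take 987; remainder 525
377 ≤ 525 < 610, so take 377; remainder 148
144 ≤ 148 < 233, so take 144; remainder 4
3 ≤ 4 < 5, so take 3; remainder 1
1 ≤ 1 < 2, so take 1; remainder 0

17711 + 6765 + 2584 + 987 + 377 + 144 + 3 + 1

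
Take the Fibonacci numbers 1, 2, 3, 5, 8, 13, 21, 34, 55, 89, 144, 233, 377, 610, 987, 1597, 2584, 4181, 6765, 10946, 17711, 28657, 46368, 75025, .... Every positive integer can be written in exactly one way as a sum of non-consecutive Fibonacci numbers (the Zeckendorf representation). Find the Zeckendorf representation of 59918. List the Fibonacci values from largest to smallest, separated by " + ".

46368 + 10946 + 2584 + 13 + 5 + 2

Repeatedly subtract the largest Fibonacci number that fits:
59918 − 46368 = 13550
13550 − 10946 = 2604
2604 − 2584 = 20
20 − 13 = 7
7 − 5 = 2
2 − 2 = 0
So 59918 = 46368 + 10946 + 2584 + 13 + 5 + 2, with no two terms consecutive in the sequence.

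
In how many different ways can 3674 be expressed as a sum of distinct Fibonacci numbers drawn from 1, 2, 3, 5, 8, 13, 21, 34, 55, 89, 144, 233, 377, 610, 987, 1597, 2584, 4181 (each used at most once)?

40

Starting from the Zeckendorf form and repeatedly splitting a term F_k into F_{k−1} + F_{k−2} (when neither is already used) reaches every representation.
3674 = 2584+987+89+13+1 = 2584+987+89+8+5+1 = 2584+987+55+34+13+1 = 2584+610+377+89+13+1 = 2584+987+89+8+3+2+1 = … (35 more), for 40 in all.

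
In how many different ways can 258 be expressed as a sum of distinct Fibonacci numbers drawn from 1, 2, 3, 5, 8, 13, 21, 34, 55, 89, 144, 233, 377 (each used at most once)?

6

258 = 233+21+3+1 = 233+13+8+3+1 = 144+89+21+3+1 = … (3 more), for 6 in all.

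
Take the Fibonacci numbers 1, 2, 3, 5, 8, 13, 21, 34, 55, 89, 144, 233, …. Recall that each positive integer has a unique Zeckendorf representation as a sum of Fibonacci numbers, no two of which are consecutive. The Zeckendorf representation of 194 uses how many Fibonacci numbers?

Greedily peel off the largest Fibonacci term at each step:
subtract 144 from 194: 50 remains
subtract 34 from 50: 16 remains
subtract 13 from 16: 3 remains
subtract 3 from 3: 0 remains
194 = 144 + 34 + 13 + 3, which has 4 terms.

4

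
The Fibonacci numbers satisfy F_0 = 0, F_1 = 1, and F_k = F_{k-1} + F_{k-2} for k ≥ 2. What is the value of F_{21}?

10946

Iterating the recurrence up to F_{17} = 1597 and F_{16} = 987:
F_{18} = F_{17} + F_{16} = 1597 + 987 = 2584
F_{19} = F_{18} + F_{17} = 2584 + 1597 = 4181
F_{20} = F_{19} + F_{18} = 4181 + 2584 = 6765
F_{21} = F_{20} + F_{19} = 6765 + 4181 = 10946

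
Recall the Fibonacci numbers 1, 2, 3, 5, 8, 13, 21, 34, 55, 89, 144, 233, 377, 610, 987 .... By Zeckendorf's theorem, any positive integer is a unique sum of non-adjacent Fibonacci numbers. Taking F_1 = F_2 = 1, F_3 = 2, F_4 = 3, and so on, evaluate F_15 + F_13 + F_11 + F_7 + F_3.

F_15 + F_13 + F_11 + F_7 + F_3 = 610 + 233 + 89 + 13 + 2 = 947.

947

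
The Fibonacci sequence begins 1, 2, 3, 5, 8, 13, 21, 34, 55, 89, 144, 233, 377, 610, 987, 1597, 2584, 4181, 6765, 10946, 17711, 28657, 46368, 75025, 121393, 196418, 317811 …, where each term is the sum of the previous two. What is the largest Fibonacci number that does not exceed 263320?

196418 ≤ 263320 < 317811, so the largest Fibonacci number not exceeding 263320 is 196418.

196418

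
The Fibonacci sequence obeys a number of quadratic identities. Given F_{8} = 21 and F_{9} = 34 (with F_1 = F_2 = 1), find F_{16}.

By the doubling identity F_{2k} = F_k(2F_{k+1} − F_k): F_{16} = 21·(2·34 − 21) = 21·47 = 987.

987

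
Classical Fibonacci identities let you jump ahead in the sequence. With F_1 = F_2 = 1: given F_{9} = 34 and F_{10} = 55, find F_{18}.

2584

By the doubling identity F_{2k} = F_k(2F_{k+1} − F_k): F_{18} = 34·(2·55 − 34) = 34·76 = 2584.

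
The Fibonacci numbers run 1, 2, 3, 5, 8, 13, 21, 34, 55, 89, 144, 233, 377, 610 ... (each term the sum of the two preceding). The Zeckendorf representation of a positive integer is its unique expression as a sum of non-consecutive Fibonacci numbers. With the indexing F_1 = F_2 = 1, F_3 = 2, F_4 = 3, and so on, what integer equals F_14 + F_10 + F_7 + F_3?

F_14 + F_10 + F_7 + F_3 = 377 + 55 + 13 + 2 = 447.

447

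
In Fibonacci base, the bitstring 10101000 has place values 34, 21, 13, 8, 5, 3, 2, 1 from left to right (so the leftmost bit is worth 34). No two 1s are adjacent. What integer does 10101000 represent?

52

Summing the place values of the 1 bits: 34 + 13 + 5 = 52.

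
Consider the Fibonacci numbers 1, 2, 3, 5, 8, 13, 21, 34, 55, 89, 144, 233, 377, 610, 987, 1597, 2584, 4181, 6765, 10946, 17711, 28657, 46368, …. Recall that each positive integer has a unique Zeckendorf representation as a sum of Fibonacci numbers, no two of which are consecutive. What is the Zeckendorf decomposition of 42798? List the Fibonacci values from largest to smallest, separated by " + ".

42798: greatest Fibonacci not exceeding it is 28657, leaving 14141
14141: greatest Fibonacci not exceeding it is 10946, leaving 3195
3195: greatest Fibonacci not exceeding it is 2584, leaving 611
611: greatest Fibonacci not exceeding it is 610, leaving 1
1: greatest Fibonacci not exceeding it is 1, leaving 0
So 42798 = 28657 + 10946 + 2584 + 610 + 1, with no two terms consecutive in the sequence.

28657 + 10946 + 2584 + 610 + 1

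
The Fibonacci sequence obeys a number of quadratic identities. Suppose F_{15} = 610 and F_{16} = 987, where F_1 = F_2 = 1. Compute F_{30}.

By the doubling identity F_{2k} = F_k(2F_{k+1} − F_k): F_{30} = 610·(2·987 − 610) = 610·1364 = 832040.

832040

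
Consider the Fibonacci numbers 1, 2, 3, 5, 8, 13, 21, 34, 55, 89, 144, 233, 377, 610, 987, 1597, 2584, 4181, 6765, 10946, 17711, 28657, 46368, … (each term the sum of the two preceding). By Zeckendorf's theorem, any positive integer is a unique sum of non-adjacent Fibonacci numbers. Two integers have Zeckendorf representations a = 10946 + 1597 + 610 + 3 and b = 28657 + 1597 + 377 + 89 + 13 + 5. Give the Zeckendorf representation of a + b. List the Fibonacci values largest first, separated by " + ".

The two numbers are 13156 and 30738, so their sum is 43894.
43894: greatest Fibonacci not exceeding it is 28657, leaving 15237
15237: greatest Fibonacci not exceeding it is 10946, leaving 4291
4291: greatest Fibonacci not exceeding it is 4181, leaving 110
110: greatest Fibonacci not exceeding it is 89, leaving 21
21: greatest Fibonacci not exceeding it is 21, leaving 0

28657 + 10946 + 4181 + 89 + 21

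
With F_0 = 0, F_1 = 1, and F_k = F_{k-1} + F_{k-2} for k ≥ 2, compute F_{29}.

514229

Iterating the recurrence up to F_{22} = 17711 and F_{21} = 10946:
F_{23} = F_{22} + F_{21} = 17711 + 10946 = 28657
F_{24} = F_{23} + F_{22} = 28657 + 17711 = 46368
F_{25} = F_{24} + F_{23} = 46368 + 28657 = 75025
F_{26} = F_{25} + F_{24} = 75025 + 46368 = 121393
F_{27} = F_{26} + F_{25} = 121393 + 75025 = 196418
F_{28} = F_{27} + F_{26} = 196418 + 121393 = 317811
F_{29} = F_{28} + F_{27} = 317811 + 196418 = 514229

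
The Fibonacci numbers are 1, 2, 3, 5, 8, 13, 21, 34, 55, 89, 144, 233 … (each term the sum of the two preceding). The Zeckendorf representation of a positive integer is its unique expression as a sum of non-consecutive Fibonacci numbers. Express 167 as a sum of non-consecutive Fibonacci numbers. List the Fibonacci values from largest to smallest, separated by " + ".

144 + 21 + 2

take 144 (≤ 167); 167 − 144 = 23
take 21 (≤ 23); 23 − 21 = 2
take 2 (≤ 2); 2 − 2 = 0
So 167 = 144 + 21 + 2, with no two terms consecutive in the sequence.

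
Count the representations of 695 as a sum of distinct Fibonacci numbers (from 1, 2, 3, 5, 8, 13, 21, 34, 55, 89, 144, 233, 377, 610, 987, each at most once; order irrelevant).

12

695 = 610+55+21+8+1 = 610+55+21+5+3+1 = 377+233+55+21+8+1 = … (9 more), for 12 in all.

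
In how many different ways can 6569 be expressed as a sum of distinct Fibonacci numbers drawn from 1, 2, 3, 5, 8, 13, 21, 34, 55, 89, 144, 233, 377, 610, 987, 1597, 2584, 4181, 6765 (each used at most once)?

48

6569 = 4181+1597+610+144+34+3 = 4181+1597+610+144+34+2+1 = 4181+1597+610+144+21+13+3 = 4181+1597+610+89+55+34+3 = 4181+1597+377+233+144+34+3 = … (43 more), for 48 in all.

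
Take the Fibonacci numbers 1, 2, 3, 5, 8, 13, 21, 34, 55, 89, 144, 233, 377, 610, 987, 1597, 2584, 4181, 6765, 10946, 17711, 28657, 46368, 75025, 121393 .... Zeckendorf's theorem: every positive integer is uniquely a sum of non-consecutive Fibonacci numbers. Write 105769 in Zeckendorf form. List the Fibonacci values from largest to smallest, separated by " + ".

take 75025 (≤ 105769); 105769 − 75025 = 30744
take 28657 (≤ 30744); 30744 − 28657 = 2087
take 1597 (≤ 2087); 2087 − 1597 = 490
take 377 (≤ 490); 490 − 377 = 113
take 89 (≤ 113); 113 − 89 = 24
take 21 (≤ 24); 24 − 21 = 3
take 3 (≤ 3); 3 − 3 = 0
So 105769 = 75025 + 28657 + 1597 + 377 + 89 + 21 + 3, with no two terms consecutive in the sequence.

75025 + 28657 + 1597 + 377 + 89 + 21 + 3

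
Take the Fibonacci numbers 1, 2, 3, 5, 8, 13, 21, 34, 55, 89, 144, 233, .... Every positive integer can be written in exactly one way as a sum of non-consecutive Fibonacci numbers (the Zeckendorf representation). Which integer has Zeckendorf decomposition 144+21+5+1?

171

144+21+5+1 = 171.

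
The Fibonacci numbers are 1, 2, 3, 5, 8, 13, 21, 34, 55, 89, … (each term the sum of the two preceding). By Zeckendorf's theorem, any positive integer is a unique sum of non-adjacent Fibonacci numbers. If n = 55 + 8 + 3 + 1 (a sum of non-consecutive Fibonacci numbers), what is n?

67

55 + 8 + 3 + 1 = 67.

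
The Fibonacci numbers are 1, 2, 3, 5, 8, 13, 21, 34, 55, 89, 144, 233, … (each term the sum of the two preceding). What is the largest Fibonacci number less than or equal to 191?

144 ≤ 191 < 233, so the largest Fibonacci number not exceeding 191 is 144.

144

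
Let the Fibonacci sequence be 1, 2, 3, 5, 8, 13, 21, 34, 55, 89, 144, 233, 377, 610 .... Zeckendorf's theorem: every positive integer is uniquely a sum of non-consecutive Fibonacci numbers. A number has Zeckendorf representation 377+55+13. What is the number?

445

377+55+13 = 445.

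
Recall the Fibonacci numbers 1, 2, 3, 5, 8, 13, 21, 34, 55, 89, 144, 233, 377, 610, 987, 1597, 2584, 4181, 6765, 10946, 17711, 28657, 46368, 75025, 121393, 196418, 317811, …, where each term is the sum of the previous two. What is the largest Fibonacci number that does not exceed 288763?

196418 ≤ 288763 < 317811, so the largest Fibonacci number not exceeding 288763 is 196418.

196418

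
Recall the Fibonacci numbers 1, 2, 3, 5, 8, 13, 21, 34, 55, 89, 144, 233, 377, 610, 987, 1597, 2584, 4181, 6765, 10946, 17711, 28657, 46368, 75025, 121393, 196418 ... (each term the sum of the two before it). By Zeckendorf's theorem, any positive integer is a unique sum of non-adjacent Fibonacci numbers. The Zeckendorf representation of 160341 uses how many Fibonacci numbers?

9

subtract 121393 from 160341: 38948 remains
subtract 28657 from 38948: 10291 remains
subtract 6765 from 10291: 3526 remains
subtract 2584 from 3526: 942 remains
subtract 610 from 942: 332 remains
subtract 233 from 332: 99 remains
subtract 89 from 99: 10 remains
subtract 8 from 10: 2 remains
subtract 2 from 2: 0 remains
160341 = 121393 + 28657 + 6765 + 2584 + 610 + 233 + 89 + 8 + 2, which has 9 terms.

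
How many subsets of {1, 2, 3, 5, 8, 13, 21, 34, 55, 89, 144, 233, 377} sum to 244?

Each representation comes from the Zeckendorf form by replacing some F_k with F_{k−1} + F_{k−2} where possible.
244 = 233+8+3 = 233+8+2+1 = 144+89+8+3 = 233+5+3+2+1 = 144+89+8+2+1 = … (7 more), for 12 in all.

12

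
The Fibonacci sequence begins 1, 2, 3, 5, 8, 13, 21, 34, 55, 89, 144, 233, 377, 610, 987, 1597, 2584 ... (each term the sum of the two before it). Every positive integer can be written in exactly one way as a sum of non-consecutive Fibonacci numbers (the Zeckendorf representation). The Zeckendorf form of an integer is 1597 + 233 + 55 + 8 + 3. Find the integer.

1896

1597 + 233 + 55 + 8 + 3 = 1896.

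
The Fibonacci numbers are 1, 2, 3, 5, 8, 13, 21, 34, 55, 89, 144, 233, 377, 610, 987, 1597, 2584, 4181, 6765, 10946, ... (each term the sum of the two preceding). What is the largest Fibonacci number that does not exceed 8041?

6765 ≤ 8041 < 10946, so the largest Fibonacci number not exceeding 8041 is 6765.

6765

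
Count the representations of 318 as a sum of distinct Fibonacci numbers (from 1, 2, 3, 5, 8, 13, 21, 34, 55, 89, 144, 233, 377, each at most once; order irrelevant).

318 = 233+55+21+8+1 = 233+55+21+5+3+1 = 144+89+55+21+8+1 = 233+55+13+8+5+3+1 = 144+89+55+21+5+3+1 = … (3 more), for 8 in all.

8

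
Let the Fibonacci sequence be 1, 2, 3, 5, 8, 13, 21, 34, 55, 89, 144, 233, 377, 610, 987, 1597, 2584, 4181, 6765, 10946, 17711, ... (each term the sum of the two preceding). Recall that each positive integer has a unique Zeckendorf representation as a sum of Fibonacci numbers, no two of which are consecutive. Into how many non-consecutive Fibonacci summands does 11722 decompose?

5

11722 − 10946 = 776
776 − 610 = 166
166 − 144 = 22
22 − 21 = 1
1 − 1 = 0
11722 = 10946 + 610 + 144 + 21 + 1, which has 5 terms.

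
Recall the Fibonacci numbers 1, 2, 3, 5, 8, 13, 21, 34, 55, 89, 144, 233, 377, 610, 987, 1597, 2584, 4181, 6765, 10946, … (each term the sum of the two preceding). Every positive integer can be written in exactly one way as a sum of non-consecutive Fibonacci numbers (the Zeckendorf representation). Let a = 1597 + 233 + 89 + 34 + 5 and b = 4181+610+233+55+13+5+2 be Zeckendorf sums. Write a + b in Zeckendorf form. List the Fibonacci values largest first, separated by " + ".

6765 + 233 + 55 + 3 + 1

The two numbers are 1958 and 5099, so their sum is 7057.
Repeatedly subtract the largest Fibonacci number that fits:
7057 − 6765 = 292
292 − 233 = 59
59 − 55 = 4
4 − 3 = 1
1 − 1 = 0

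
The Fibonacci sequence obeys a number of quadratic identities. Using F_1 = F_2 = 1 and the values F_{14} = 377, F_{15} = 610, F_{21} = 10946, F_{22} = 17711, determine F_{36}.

14930352

By the addition formula F_{m+n} = F_m F_{n+1} + F_{m−1} F_n with m=15, n=21: F_{36} = 610·17711 + 377·10946 = 10803710 + 4126642 = 14930352.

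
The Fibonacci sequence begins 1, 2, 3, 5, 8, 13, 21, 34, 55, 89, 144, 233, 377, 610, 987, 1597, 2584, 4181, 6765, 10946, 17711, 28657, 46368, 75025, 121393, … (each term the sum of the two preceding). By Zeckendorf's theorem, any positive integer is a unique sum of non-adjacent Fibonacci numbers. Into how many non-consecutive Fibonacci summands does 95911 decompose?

8

Greedily peel off the largest Fibonacci term at each step:
75025 ≤ 95911 < 121393, so take 75025; remainder 20886
17711 ≤ 20886 < 28657, so take 17711; remainder 3175
2584 ≤ 3175 < 4181, so take 2584; remainder 591
377 ≤ 591 < 610, so take 377; remainder 214
144 ≤ 214 < 233, so take 144; remainder 70
55 ≤ 70 < 89, so take 55; remainder 15
13 ≤ 15 < 21, so take 13; remainder 2
2 ≤ 2 < 3, so take 2; remainder 0
95911 = 75025 + 17711 + 2584 + 377 + 144 + 55 + 13 + 2, which has 8 terms.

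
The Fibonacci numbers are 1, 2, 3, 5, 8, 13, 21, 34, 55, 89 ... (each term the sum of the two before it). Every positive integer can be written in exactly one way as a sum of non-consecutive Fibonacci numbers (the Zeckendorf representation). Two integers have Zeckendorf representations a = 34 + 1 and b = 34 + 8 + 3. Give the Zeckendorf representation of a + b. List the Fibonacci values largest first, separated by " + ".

55 + 21 + 3 + 1

The two numbers are 35 and 45, so their sum is 80.
80: greatest Fibonacci not exceeding it is 55, leaving 25
25: greatest Fibonacci not exceeding it is 21, leaving 4
4: greatest Fibonacci not exceeding it is 3, leaving 1
1: greatest Fibonacci not exceeding it is 1, leaving 0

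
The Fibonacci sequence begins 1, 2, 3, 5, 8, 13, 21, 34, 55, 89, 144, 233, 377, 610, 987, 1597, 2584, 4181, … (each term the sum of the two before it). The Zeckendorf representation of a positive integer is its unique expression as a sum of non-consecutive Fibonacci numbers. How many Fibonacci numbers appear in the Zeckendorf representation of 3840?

Greedily peel off the largest Fibonacci term at each step:
take 2584 (≤ 3840); 3840 − 2584 = 1256
take 987 (≤ 1256); 1256 − 987 = 269
take 233 (≤ 269); 269 − 233 = 36
take 34 (≤ 36); 36 − 34 = 2
take 2 (≤ 2); 2 − 2 = 0
3840 = 2584 + 987 + 233 + 34 + 2, which has 5 terms.

5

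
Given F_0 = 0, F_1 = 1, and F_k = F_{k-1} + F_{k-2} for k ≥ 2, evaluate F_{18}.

Iterating the recurrence up to F_{13} = 233 and F_{12} = 144:
F_{14} = F_{13} + F_{12} = 233 + 144 = 377
F_{15} = F_{14} + F_{13} = 377 + 233 = 610
F_{16} = F_{15} + F_{14} = 610 + 377 = 987
F_{17} = F_{16} + F_{15} = 987 + 610 = 1597
F_{18} = F_{17} + F_{16} = 1597 + 987 = 2584

2584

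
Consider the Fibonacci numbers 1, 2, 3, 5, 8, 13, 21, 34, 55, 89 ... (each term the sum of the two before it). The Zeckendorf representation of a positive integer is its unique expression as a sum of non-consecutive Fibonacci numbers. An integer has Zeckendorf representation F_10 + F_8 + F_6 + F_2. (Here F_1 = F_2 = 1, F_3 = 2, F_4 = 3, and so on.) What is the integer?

85

F_10 + F_8 + F_6 + F_2 = 55 + 21 + 8 + 1 = 85.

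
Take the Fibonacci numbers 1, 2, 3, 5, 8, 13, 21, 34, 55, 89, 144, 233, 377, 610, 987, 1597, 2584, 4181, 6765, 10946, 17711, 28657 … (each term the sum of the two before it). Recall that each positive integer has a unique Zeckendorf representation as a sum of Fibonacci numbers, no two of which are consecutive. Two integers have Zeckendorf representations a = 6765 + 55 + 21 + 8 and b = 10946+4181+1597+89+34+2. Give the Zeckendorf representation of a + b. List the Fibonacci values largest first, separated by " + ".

17711 + 4181 + 1597 + 144 + 55 + 8 + 2

The two numbers are 6849 and 16849, so their sum is 23698.
23698 − 17711 = 5987
5987 − 4181 = 1806
1806 − 1597 = 209
209 − 144 = 65
65 − 55 = 10
10 − 8 = 2
2 − 2 = 0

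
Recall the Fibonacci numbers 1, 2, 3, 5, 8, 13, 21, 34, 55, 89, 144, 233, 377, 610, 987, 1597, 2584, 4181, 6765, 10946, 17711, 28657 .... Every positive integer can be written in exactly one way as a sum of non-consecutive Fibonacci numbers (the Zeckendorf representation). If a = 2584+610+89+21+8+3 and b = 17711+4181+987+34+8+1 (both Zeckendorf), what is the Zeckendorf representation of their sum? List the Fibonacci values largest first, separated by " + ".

17711 + 6765 + 1597 + 144 + 13 + 5 + 2

The two numbers are 3315 and 22922, so their sum is 26237.
Greedily peel off the largest Fibonacci term at each step:
subtract 17711 from 26237: 8526 remains
subtract 6765 from 8526: 1761 remains
subtract 1597 from 1761: 164 remains
subtract 144 from 164: 20 remains
subtract 13 from 20: 7 remains
subtract 5 from 7: 2 remains
subtract 2 from 2: 0 remains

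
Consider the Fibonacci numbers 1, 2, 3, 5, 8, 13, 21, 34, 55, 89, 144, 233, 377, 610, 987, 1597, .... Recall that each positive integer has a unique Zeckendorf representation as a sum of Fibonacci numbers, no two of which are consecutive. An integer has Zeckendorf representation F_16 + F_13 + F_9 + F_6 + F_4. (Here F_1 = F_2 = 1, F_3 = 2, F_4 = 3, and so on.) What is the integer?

1265

F_16 + F_13 + F_9 + F_6 + F_4 = 987 + 233 + 34 + 8 + 3 = 1265.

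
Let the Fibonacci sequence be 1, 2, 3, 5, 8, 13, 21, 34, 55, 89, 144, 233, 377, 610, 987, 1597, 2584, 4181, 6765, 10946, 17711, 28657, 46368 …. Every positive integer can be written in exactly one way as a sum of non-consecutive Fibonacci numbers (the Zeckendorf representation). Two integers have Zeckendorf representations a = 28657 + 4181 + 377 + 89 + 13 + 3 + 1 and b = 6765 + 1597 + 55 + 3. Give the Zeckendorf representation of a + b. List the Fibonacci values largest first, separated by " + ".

28657 + 10946 + 1597 + 377 + 144 + 13 + 5 + 2

The two numbers are 33321 and 8420, so their sum is 41741.
Greedily peel off the largest Fibonacci term at each step:
largest Fibonacci ≤ 41741 is 28657; 41741 − 28657 = 13084
largest Fibonacci ≤ 13084 is 10946; 13084 − 10946 = 2138
largest Fibonacci ≤ 2138 is 1597; 2138 − 1597 = 541
largest Fibonacci ≤ 541 is 377; 541 − 377 = 164
largest Fibonacci ≤ 164 is 144; 164 − 144 = 20
largest Fibonacci ≤ 20 is 13; 20 − 13 = 7
largest Fibonacci ≤ 7 is 5; 7 − 5 = 2
largest Fibonacci ≤ 2 is 2; 2 − 2 = 0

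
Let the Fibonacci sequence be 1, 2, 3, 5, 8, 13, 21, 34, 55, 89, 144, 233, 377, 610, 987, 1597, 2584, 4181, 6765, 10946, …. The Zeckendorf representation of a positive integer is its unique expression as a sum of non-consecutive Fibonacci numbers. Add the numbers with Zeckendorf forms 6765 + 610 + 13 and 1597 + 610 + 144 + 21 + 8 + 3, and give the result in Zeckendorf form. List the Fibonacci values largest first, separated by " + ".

The two numbers are 7388 and 2383, so their sum is 9771.
take 6765 (≤ 9771); 9771 − 6765 = 3006
take 2584 (≤ 3006); 3006 − 2584 = 422
take 377 (≤ 422); 422 − 377 = 45
take 34 (≤ 45); 45 − 34 = 11
take 8 (≤ 11); 11 − 8 = 3
take 3 (≤ 3); 3 − 3 = 0

6765 + 2584 + 377 + 34 + 8 + 3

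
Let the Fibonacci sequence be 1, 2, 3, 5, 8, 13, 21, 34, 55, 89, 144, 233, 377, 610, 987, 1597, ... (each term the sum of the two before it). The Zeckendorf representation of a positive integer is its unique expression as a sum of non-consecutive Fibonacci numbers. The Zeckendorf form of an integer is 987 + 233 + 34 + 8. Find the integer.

1262

987 + 233 + 34 + 8 = 1262.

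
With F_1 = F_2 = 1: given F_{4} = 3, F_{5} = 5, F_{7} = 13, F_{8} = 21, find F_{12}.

144

By the addition formula F_{m+n} = F_m F_{n+1} + F_{m−1} F_n with m=8, n=4: F_{12} = 21·5 + 13·3 = 105 + 39 = 144.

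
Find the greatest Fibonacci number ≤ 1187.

987

987 ≤ 1187 < 1597, so the largest Fibonacci number not exceeding 1187 is 987.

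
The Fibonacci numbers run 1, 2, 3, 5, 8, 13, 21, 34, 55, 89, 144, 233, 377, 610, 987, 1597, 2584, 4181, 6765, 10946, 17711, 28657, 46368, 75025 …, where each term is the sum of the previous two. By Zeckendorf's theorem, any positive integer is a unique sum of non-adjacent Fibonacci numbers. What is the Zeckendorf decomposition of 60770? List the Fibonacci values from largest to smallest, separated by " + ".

46368 + 10946 + 2584 + 610 + 233 + 21 + 8

largest Fibonacci ≤ 60770 is 46368; 60770 − 46368 = 14402
largest Fibonacci ≤ 14402 is 10946; 14402 − 10946 = 3456
largest Fibonacci ≤ 3456 is 2584; 3456 − 2584 = 872
largest Fibonacci ≤ 872 is 610; 872 − 610 = 262
largest Fibonacci ≤ 262 is 233; 262 − 233 = 29
largest Fibonacci ≤ 29 is 21; 29 − 21 = 8
largest Fibonacci ≤ 8 is 8; 8 − 8 = 0
So 60770 = 46368 + 10946 + 2584 + 610 + 233 + 21 + 8, with no two terms consecutive in the sequence.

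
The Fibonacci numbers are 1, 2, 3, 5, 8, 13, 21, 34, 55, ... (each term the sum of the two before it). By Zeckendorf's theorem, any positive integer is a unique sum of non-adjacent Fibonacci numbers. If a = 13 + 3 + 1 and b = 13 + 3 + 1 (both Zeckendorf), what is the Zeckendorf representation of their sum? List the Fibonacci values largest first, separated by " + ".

The two numbers are 17 and 17, so their sum is 34.
34 − 34 = 0

34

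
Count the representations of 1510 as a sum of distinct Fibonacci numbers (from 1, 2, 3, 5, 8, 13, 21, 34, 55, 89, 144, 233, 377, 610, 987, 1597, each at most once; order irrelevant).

Starting from the Zeckendorf form and repeatedly splitting a term F_k into F_{k−1} + F_{k−2} (when neither is already used) reaches every representation.
1510 = 987+377+144+2 = 987+377+89+55+2 = 987+377+89+34+21+2 = … (10 more), for 13 in all.

13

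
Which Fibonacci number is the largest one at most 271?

233 ≤ 271 < 377, so the largest Fibonacci number not exceeding 271 is 233.

233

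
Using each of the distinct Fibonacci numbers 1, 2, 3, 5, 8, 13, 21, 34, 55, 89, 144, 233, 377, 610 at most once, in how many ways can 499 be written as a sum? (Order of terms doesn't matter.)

4

Each representation comes from the Zeckendorf form by replacing some F_k with F_{k−1} + F_{k−2} where possible.
499 = 377+89+21+8+3+1 = 377+55+34+21+8+3+1 = 233+144+89+21+8+3+1 = 233+144+55+34+21+8+3+1 — 4 representations.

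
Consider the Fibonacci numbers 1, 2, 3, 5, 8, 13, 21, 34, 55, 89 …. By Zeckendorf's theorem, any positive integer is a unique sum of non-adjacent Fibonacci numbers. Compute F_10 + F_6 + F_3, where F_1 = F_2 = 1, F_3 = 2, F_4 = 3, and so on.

65

F_10 + F_6 + F_3 = 55 + 8 + 2 = 65.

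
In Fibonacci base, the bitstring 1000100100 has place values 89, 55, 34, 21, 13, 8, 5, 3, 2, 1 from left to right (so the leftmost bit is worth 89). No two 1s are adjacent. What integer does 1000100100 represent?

Summing the place values of the 1 bits: 89 + 13 + 3 = 105.

105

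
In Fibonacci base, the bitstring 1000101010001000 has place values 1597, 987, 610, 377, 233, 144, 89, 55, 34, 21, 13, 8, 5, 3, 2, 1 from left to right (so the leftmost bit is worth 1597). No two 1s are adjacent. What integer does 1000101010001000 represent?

1958

Summing the place values of the 1 bits: 1597 + 233 + 89 + 34 + 5 = 1958.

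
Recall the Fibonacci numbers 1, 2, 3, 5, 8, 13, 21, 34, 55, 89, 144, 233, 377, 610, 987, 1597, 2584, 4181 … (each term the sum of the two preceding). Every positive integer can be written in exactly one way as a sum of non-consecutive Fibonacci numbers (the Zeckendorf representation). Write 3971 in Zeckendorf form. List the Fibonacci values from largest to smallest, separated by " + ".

Greedy algorithm:
take 2584 (≤ 3971); 3971 − 2584 = 1387
take 987 (≤ 1387); 1387 − 987 = 400
take 377 (≤ 400); 400 − 377 = 23
take 21 (≤ 23); 23 − 21 = 2
take 2 (≤ 2); 2 − 2 = 0
So 3971 = 2584 + 987 + 377 + 21 + 2, with no two terms consecutive in the sequence.

2584 + 987 + 377 + 21 + 2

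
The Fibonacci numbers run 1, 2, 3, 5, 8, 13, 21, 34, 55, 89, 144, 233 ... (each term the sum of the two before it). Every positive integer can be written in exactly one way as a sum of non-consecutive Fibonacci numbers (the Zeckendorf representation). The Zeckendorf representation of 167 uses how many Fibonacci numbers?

Repeatedly subtract the largest Fibonacci number that fits:
144 ≤ 167 < 233, so take 144; remainder 23
21 ≤ 23 < 34, so take 21; remainder 2
2 ≤ 2 < 3, so take 2; remainder 0
167 = 144 + 21 + 2, which has 3 terms.

3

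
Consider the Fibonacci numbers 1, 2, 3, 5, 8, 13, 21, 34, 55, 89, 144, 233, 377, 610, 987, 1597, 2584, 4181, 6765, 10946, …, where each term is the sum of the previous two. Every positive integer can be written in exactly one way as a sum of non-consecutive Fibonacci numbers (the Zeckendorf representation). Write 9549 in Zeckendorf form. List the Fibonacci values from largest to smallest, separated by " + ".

Greedily peel off the largest Fibonacci term at each step:
largest Fibonacci ≤ 9549 is 6765; 9549 − 6765 = 2784
largest Fibonacci ≤ 2784 is 2584; 2784 − 2584 = 200
largest Fibonacci ≤ 200 is 144; 200 − 144 = 56
largest Fibonacci ≤ 56 is 55; 56 − 55 = 1
largest Fibonacci ≤ 1 is 1; 1 − 1 = 0
So 9549 = 6765 + 2584 + 144 + 55 + 1, with no two terms consecutive in the sequence.

6765 + 2584 + 144 + 55 + 1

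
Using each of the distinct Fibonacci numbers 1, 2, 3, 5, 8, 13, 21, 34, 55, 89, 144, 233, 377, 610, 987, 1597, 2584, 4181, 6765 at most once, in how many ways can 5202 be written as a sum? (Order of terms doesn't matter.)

5202 = 4181+987+34 = 4181+987+21+13 = 4181+610+377+34 = … (29 more), for 32 in all.

32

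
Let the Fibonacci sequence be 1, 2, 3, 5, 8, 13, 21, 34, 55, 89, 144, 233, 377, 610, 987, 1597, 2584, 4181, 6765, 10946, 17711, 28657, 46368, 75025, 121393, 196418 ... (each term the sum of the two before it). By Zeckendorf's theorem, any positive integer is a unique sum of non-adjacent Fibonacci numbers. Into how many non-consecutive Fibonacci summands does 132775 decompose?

6

take 121393 (≤ 132775); 132775 − 121393 = 11382
take 10946 (≤ 11382); 11382 − 10946 = 436
take 377 (≤ 436); 436 − 377 = 59
take 55 (≤ 59); 59 − 55 = 4
take 3 (≤ 4); 4 − 3 = 1
take 1 (≤ 1); 1 − 1 = 0
132775 = 121393 + 10946 + 377 + 55 + 3 + 1, which has 6 terms.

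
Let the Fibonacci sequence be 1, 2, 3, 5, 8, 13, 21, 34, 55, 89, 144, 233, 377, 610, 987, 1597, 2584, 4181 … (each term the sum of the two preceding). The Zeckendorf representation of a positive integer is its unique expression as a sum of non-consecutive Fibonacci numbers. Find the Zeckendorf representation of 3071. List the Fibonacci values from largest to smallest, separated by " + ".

2584 + 377 + 89 + 21

Repeatedly subtract the largest Fibonacci number that fits:
largest Fibonacci ≤ 3071 is 2584; 3071 − 2584 = 487
largest Fibonacci ≤ 487 is 377; 487 − 377 = 110
largest Fibonacci ≤ 110 is 89; 110 − 89 = 21
largest Fibonacci ≤ 21 is 21; 21 − 21 = 0
So 3071 = 2584 + 377 + 89 + 21, with no two terms consecutive in the sequence.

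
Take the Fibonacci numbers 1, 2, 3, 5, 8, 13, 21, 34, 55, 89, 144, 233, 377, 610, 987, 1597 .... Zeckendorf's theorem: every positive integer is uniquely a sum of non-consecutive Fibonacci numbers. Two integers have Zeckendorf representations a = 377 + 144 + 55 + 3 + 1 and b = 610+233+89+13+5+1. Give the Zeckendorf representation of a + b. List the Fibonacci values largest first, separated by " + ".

987 + 377 + 144 + 21 + 2

The two numbers are 580 and 951, so their sum is 1531.
1531 − 987 = 544
544 − 377 = 167
167 − 144 = 23
23 − 21 = 2
2 − 2 = 0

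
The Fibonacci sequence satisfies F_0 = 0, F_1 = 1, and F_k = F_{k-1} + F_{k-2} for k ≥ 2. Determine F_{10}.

55

Iterating the recurrence up to F_{3} = 2 and F_{2} = 1:
F_{4} = F_{3} + F_{2} = 2 + 1 = 3
F_{5} = F_{4} + F_{3} = 3 + 2 = 5
F_{6} = F_{5} + F_{4} = 5 + 3 = 8
F_{7} = F_{6} + F_{5} = 8 + 5 = 13
F_{8} = F_{7} + F_{6} = 13 + 8 = 21
F_{9} = F_{8} + F_{7} = 21 + 13 = 34
F_{10} = F_{9} + F_{8} = 34 + 21 = 55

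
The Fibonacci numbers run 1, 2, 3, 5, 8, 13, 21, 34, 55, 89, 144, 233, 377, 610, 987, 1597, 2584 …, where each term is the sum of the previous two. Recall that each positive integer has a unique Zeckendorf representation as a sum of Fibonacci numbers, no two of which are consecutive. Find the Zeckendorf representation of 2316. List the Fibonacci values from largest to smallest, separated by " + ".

largest Fibonacci ≤ 2316 is 1597; 2316 − 1597 = 719
largest Fibonacci ≤ 719 is 610; 719 − 610 = 109
largest Fibonacci ≤ 109 is 89; 109 − 89 = 20
largest Fibonacci ≤ 20 is 13; 20 − 13 = 7
largest Fibonacci ≤ 7 is 5; 7 − 5 = 2
largest Fibonacci ≤ 2 is 2; 2 − 2 = 0
So 2316 = 1597 + 610 + 89 + 13 + 5 + 2, with no two terms consecutive in the sequence.

1597 + 610 + 89 + 13 + 5 + 2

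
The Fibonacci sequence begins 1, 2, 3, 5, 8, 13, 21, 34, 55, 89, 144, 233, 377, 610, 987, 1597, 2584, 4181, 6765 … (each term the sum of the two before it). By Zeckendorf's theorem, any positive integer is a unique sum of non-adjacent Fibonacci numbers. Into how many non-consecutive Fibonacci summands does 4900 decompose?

4900 − 4181 = 719
719 − 610 = 109
109 − 89 = 20
20 − 13 = 7
7 − 5 = 2
2 − 2 = 0
4900 = 4181 + 610 + 89 + 13 + 5 + 2, which has 6 terms.

6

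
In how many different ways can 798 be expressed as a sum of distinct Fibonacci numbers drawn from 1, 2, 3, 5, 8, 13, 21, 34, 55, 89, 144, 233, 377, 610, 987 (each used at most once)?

798 = 610+144+34+8+2 = 610+144+34+5+3+2 = 610+144+21+13+8+2 = 610+89+55+34+8+2 = 377+233+144+34+8+2 = … (11 more), for 16 in all.

16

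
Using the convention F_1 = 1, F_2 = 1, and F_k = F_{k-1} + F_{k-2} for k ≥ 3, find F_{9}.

34

Iterating the recurrence up to F_{2} = 1 and F_{1} = 1:
F_{3} = F_{2} + F_{1} = 1 + 1 = 2
F_{4} = F_{3} + F_{2} = 2 + 1 = 3
F_{5} = F_{4} + F_{3} = 3 + 2 = 5
F_{6} = F_{5} + F_{4} = 5 + 3 = 8
F_{7} = F_{6} + F_{5} = 8 + 5 = 13
F_{8} = F_{7} + F_{6} = 13 + 8 = 21
F_{9} = F_{8} + F_{7} = 21 + 13 = 34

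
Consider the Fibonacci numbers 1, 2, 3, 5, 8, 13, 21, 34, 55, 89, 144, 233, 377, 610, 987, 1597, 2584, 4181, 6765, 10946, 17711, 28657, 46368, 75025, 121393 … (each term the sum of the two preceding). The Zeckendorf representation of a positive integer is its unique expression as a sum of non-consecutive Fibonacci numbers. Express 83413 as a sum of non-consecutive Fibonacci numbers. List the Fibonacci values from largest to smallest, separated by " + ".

75025 + 6765 + 1597 + 21 + 5

83413: greatest Fibonacci not exceeding it is 75025, leaving 8388
8388: greatest Fibonacci not exceeding it is 6765, leaving 1623
1623: greatest Fibonacci not exceeding it is 1597, leaving 26
26: greatest Fibonacci not exceeding it is 21, leaving 5
5: greatest Fibonacci not exceeding it is 5, leaving 0
So 83413 = 75025 + 6765 + 1597 + 21 + 5, with no two terms consecutive in the sequence.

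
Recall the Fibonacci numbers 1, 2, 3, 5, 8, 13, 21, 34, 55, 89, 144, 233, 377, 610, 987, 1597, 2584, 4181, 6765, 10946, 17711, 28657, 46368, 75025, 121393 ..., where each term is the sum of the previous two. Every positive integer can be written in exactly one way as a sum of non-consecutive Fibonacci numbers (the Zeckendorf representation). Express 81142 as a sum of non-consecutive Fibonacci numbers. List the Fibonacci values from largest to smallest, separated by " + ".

75025 + 4181 + 1597 + 233 + 89 + 13 + 3 + 1

81142 − 75025 = 6117
6117 − 4181 = 1936
1936 − 1597 = 339
339 − 233 = 106
106 − 89 = 17
17 − 13 = 4
4 − 3 = 1
1 − 1 = 0
So 81142 = 75025 + 4181 + 1597 + 233 + 89 + 13 + 3 + 1, with no two terms consecutive in the sequence.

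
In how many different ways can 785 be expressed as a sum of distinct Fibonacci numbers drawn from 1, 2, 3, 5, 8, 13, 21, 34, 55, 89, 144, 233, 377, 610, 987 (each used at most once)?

14

785 = 610+144+21+8+2 = 610+144+21+5+3+2 = 610+89+55+21+8+2 = … (11 more), for 14 in all.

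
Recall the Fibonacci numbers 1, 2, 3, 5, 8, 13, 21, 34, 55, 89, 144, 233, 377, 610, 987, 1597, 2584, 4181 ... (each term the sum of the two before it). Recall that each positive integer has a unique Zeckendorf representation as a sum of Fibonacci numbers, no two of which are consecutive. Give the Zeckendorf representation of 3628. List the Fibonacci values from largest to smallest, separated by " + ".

2584 + 987 + 55 + 2

Repeatedly subtract the largest Fibonacci number that fits:
2584 ≤ 3628 < 4181, so take 2584; remainder 1044
987 ≤ 1044 < 1597, so take 987; remainder 57
55 ≤ 57 < 89, so take 55; remainder 2
2 ≤ 2 < 3, so take 2; remainder 0
So 3628 = 2584 + 987 + 55 + 2, with no two terms consecutive in the sequence.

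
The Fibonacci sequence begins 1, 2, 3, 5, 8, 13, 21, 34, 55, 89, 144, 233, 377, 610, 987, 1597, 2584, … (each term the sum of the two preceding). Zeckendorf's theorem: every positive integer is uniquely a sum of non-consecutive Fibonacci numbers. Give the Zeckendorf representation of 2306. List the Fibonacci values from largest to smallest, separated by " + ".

largest Fibonacci ≤ 2306 is 1597; 2306 − 1597 = 709
largest Fibonacci ≤ 709 is 610; 709 − 610 = 99
largest Fibonacci ≤ 99 is 89; 99 − 89 = 10
largest Fibonacci ≤ 10 is 8; 10 − 8 = 2
largest Fibonacci ≤ 2 is 2; 2 − 2 = 0
So 2306 = 1597 + 610 + 89 + 8 + 2, with no two terms consecutive in the sequence.

1597 + 610 + 89 + 8 + 2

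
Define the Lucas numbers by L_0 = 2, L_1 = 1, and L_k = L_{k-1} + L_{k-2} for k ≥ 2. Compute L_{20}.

Iterating the recurrence up to L_{12} = 322 and L_{11} = 199:
L_{13} = L_{12} + L_{11} = 322 + 199 = 521
L_{14} = L_{13} + L_{12} = 521 + 322 = 843
L_{15} = L_{14} + L_{13} = 843 + 521 = 1364
L_{16} = L_{15} + L_{14} = 1364 + 843 = 2207
L_{17} = L_{16} + L_{15} = 2207 + 1364 = 3571
L_{18} = L_{17} + L_{16} = 3571 + 2207 = 5778
L_{19} = L_{18} + L_{17} = 5778 + 3571 = 9349
L_{20} = L_{19} + L_{18} = 9349 + 5778 = 15127

15127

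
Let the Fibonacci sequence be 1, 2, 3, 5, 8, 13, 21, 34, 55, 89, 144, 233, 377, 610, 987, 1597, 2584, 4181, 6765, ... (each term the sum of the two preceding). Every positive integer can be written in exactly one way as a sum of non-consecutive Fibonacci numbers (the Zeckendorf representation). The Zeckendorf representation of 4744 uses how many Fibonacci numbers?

4744: greatest Fibonacci not exceeding it is 4181, leaving 563
563: greatest Fibonacci not exceeding it is 377, leaving 186
186: greatest Fibonacci not exceeding it is 144, leaving 42
42: greatest Fibonacci not exceeding it is 34, leaving 8
8: greatest Fibonacci not exceeding it is 8, leaving 0
4744 = 4181 + 377 + 144 + 34 + 8, which has 5 terms.

5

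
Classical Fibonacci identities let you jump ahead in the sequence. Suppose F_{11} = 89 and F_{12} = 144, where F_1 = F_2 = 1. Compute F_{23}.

28657

By F_{2k+1} = F_k² + F_{k+1}²: F_{23} = 89² + 144² = 7921 + 20736 = 28657.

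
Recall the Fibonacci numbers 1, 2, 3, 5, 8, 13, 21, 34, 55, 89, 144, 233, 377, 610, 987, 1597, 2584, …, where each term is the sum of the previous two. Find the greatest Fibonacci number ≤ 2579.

1597

1597 ≤ 2579 < 2584, so the largest Fibonacci number not exceeding 2579 is 1597.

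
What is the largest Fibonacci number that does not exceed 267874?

196418 ≤ 267874 < 317811, so the largest Fibonacci number not exceeding 267874 is 196418.

196418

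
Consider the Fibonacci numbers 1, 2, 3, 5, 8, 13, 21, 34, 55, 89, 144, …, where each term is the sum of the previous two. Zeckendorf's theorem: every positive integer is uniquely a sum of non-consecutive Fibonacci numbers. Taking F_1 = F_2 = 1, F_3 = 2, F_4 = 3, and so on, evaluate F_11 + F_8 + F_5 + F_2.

F_11 + F_8 + F_5 + F_2 = 89 + 21 + 5 + 1 = 116.

116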